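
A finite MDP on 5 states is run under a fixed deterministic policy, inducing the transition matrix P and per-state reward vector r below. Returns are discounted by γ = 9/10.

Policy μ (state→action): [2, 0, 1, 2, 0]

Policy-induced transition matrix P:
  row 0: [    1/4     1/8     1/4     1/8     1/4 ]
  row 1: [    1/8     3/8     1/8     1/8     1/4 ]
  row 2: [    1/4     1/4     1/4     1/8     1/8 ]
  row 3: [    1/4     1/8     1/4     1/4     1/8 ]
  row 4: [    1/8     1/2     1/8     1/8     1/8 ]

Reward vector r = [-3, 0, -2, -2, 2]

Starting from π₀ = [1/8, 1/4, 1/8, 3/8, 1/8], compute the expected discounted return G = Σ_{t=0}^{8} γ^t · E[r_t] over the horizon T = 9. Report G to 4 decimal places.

G = -5.7578

t=0: π = [0.1250, 0.2500, 0.1250, 0.3750, 0.1250], E[r] = -1.1250, γ^t·E[r] = -1.125000, running G = -1.125000
t=1: π = [0.2031, 0.2500, 0.2031, 0.1719, 0.1719], E[r] = -1.0156, γ^t·E[r] = -0.914063, running G = -2.039063
t=2: π = [0.1973, 0.2773, 0.1973, 0.1465, 0.1816], E[r] = -0.9160, γ^t·E[r] = -0.741973, running G = -2.781035
t=3: π = [0.1926, 0.2871, 0.1926, 0.1433, 0.1843], E[r] = -0.8811, γ^t·E[r] = -0.642324, running G = -3.423360
t=4: π = [0.1911, 0.2900, 0.1911, 0.1429, 0.1850], E[r] = -0.8712, γ^t·E[r] = -0.571625, running G = -3.994984
t=5: π = [0.1906, 0.2907, 0.1906, 0.1429, 0.1851], E[r] = -0.8686, γ^t·E[r] = -0.512915, running G = -4.507899
t=6: π = [0.1905, 0.2909, 0.1905, 0.1429, 0.1852], E[r] = -0.8680, γ^t·E[r] = -0.461266, running G = -4.969165
t=7: π = [0.1905, 0.2910, 0.1905, 0.1429, 0.1852], E[r] = -0.8678, γ^t·E[r] = -0.415058, running G = -5.384222
t=8: π = [0.1905, 0.2910, 0.1905, 0.1429, 0.1852], E[r] = -0.8677, γ^t·E[r] = -0.373533, running G = -5.757756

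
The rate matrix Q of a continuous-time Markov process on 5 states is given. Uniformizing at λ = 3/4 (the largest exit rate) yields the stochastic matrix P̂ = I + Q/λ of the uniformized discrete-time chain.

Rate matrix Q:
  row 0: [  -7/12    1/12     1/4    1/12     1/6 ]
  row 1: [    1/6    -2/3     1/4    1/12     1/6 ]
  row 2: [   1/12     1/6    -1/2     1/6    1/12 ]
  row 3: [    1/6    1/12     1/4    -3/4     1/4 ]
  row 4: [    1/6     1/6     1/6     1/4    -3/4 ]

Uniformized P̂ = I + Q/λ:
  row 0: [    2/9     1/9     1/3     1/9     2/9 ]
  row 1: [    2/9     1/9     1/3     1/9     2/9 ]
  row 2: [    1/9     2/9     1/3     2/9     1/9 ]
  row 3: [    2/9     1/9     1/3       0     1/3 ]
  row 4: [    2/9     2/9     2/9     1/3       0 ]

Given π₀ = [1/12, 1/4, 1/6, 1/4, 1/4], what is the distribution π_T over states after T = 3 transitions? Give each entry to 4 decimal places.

π = [0.1874, 0.1645, 0.3148, 0.1645, 0.1688]

t=0: π = [0.0833, 0.2500, 0.1667, 0.2500, 0.2500]
t=1: π = [0.2037, 0.1574, 0.3056, 0.1574, 0.1759]
t=2: π = [0.1883, 0.1646, 0.3138, 0.1667, 0.1667]
t=3: π = [0.1874, 0.1645, 0.3148, 0.1645, 0.1688]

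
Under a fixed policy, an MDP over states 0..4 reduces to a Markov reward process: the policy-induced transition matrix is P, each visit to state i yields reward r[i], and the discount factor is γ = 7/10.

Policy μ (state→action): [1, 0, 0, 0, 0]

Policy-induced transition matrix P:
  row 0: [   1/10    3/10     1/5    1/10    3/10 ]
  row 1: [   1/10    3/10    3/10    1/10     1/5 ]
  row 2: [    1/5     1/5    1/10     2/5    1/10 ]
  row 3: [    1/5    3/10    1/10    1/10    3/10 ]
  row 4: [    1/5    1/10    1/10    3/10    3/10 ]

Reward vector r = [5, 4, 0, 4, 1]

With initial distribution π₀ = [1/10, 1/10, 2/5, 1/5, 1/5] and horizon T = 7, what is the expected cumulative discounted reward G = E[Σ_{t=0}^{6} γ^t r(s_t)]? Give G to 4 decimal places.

t=0: π = [0.1000, 0.1000, 0.4000, 0.2000, 0.2000], E[r] = 1.9000, γ^t·E[r] = 1.900000, running G = 1.900000
t=1: π = [0.1800, 0.2200, 0.1300, 0.2600, 0.2100], E[r] = 3.0300, γ^t·E[r] = 2.121000, running G = 4.021000
t=2: π = [0.1600, 0.2450, 0.1620, 0.1810, 0.2520], E[r] = 2.7560, γ^t·E[r] = 1.350440, running G = 5.371440
t=3: π = [0.1595, 0.2334, 0.1650, 0.1990, 0.2431], E[r] = 2.7702, γ^t·E[r] = 0.950179, running G = 6.321619
t=4: π = [0.1607, 0.2349, 0.1626, 0.1981, 0.2437], E[r] = 2.7792, γ^t·E[r] = 0.667288, running G = 6.988907
t=5: π = [0.1604, 0.2350, 0.1630, 0.1975, 0.2440], E[r] = 2.7763, γ^t·E[r] = 0.466612, running G = 7.455519
t=6: π = [0.1605, 0.2349, 0.1630, 0.1977, 0.2439], E[r] = 2.7766, γ^t·E[r] = 0.326665, running G = 7.782184

G = 7.7822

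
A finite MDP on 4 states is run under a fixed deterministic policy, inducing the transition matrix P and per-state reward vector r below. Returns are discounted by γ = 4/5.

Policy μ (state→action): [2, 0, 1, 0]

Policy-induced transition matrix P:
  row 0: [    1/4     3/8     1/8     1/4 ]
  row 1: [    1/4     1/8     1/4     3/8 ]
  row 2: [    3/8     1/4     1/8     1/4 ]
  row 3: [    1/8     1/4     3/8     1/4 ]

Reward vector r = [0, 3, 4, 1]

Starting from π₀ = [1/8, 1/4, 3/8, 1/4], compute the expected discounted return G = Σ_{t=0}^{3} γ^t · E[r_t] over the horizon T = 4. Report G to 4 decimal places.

t=0: π = [0.1250, 0.2500, 0.3750, 0.2500], E[r] = 2.5000, γ^t·E[r] = 2.500000, running G = 2.500000
t=1: π = [0.2656, 0.2344, 0.2188, 0.2813], E[r] = 1.8594, γ^t·E[r] = 1.487500, running G = 3.987500
t=2: π = [0.2422, 0.2539, 0.2246, 0.2793], E[r] = 1.9395, γ^t·E[r] = 1.241250, running G = 5.228750
t=3: π = [0.2432, 0.2485, 0.2266, 0.2817], E[r] = 1.9336, γ^t·E[r] = 0.990000, running G = 6.218750

G = 6.2188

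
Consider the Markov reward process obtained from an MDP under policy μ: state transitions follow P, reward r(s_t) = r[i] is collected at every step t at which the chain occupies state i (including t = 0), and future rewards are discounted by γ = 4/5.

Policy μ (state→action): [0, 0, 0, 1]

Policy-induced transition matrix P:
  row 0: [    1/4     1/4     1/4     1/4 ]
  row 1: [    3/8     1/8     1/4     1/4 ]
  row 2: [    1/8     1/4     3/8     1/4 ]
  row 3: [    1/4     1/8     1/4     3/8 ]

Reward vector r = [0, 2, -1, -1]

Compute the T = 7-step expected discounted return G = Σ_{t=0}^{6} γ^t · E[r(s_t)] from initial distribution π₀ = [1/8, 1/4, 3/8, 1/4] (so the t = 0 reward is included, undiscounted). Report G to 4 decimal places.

G = -0.6967

t=0: π = [0.1250, 0.2500, 0.3750, 0.2500], E[r] = -0.1250, γ^t·E[r] = -0.125000, running G = -0.125000
t=1: π = [0.2344, 0.1875, 0.2969, 0.2813], E[r] = -0.2031, γ^t·E[r] = -0.162500, running G = -0.287500
t=2: π = [0.2363, 0.1914, 0.2871, 0.2852], E[r] = -0.1895, γ^t·E[r] = -0.121250, running G = -0.408750
t=3: π = [0.2380, 0.1904, 0.2859, 0.2856], E[r] = -0.1907, γ^t·E[r] = -0.097625, running G = -0.506375
t=4: π = [0.2381, 0.1905, 0.2857, 0.2857], E[r] = -0.1905, γ^t·E[r] = -0.078013, running G = -0.584388
t=5: π = [0.2381, 0.1905, 0.2857, 0.2857], E[r] = -0.1905, γ^t·E[r] = -0.062416, running G = -0.646804
t=6: π = [0.2381, 0.1905, 0.2857, 0.2857], E[r] = -0.1905, γ^t·E[r] = -0.049932, running G = -0.696736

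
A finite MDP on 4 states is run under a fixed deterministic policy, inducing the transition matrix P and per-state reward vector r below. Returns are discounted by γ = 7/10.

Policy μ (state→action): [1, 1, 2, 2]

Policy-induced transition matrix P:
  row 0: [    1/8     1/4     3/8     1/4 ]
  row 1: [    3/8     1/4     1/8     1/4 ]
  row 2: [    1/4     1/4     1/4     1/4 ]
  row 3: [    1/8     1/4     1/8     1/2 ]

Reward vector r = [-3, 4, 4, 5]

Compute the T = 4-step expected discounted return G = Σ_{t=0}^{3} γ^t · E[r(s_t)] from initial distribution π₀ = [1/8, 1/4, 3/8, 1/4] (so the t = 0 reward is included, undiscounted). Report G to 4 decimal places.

t=0: π = [0.1250, 0.2500, 0.3750, 0.2500], E[r] = 3.3750, γ^t·E[r] = 3.375000, running G = 3.375000
t=1: π = [0.2344, 0.2500, 0.2031, 0.3125], E[r] = 2.6719, γ^t·E[r] = 1.870313, running G = 5.245313
t=2: π = [0.2129, 0.2500, 0.2090, 0.3281], E[r] = 2.8379, γ^t·E[r] = 1.390566, running G = 6.635879
t=3: π = [0.2136, 0.2500, 0.2043, 0.3320], E[r] = 2.8367, γ^t·E[r] = 0.972978, running G = 7.608857

G = 7.6089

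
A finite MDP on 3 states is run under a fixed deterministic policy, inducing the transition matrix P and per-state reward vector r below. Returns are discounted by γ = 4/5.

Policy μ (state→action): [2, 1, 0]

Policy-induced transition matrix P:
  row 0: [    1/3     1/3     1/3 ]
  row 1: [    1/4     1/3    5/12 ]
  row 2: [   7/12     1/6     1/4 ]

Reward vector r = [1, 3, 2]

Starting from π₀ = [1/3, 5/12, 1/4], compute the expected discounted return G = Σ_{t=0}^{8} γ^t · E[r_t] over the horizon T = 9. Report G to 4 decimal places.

t=0: π = [0.3333, 0.4167, 0.2500], E[r] = 2.0833, γ^t·E[r] = 2.083333, running G = 2.083333
t=1: π = [0.3611, 0.2917, 0.3472], E[r] = 1.9306, γ^t·E[r] = 1.544444, running G = 3.627778
t=2: π = [0.3958, 0.2755, 0.3287], E[r] = 1.8796, γ^t·E[r] = 1.202963, running G = 4.830741
t=3: π = [0.3926, 0.2785, 0.3289], E[r] = 1.8860, γ^t·E[r] = 0.965630, running G = 5.796370
t=4: π = [0.3923, 0.2785, 0.3291], E[r] = 1.8862, γ^t·E[r] = 0.772576, running G = 6.568947
t=5: π = [0.3924, 0.2785, 0.3291], E[r] = 1.8861, γ^t·E[r] = 0.618027, running G = 7.186974
t=6: π = [0.3924, 0.2785, 0.3291], E[r] = 1.8861, γ^t·E[r] = 0.494423, running G = 7.681397
t=7: π = [0.3924, 0.2785, 0.3291], E[r] = 1.8861, γ^t·E[r] = 0.395539, running G = 8.076936
t=8: π = [0.3924, 0.2785, 0.3291], E[r] = 1.8861, γ^t·E[r] = 0.316431, running G = 8.393367

G = 8.3934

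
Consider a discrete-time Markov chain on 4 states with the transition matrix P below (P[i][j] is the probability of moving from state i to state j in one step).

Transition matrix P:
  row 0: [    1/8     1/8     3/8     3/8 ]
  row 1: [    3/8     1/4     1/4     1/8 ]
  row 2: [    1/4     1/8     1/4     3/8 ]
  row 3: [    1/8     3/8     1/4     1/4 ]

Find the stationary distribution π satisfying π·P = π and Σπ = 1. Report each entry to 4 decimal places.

Balance equations π_j = Σ_i π_i·P[i][j]:
  π_0 = 1/8·π_0 + 3/8·π_1 + 1/4·π_2 + 1/8·π_3
  π_1 = 1/8·π_0 + 1/4·π_1 + 1/8·π_2 + 3/8·π_3
  π_2 = 3/8·π_0 + 1/4·π_1 + 1/4·π_2 + 1/4·π_3
  normalize: π_0 + π_1 + π_2 + π_3 = 1
Solving the linear system gives exactly π = [130/603, 15/67, 167/603, 19/67].

π = [0.2156, 0.2239, 0.2769, 0.2836]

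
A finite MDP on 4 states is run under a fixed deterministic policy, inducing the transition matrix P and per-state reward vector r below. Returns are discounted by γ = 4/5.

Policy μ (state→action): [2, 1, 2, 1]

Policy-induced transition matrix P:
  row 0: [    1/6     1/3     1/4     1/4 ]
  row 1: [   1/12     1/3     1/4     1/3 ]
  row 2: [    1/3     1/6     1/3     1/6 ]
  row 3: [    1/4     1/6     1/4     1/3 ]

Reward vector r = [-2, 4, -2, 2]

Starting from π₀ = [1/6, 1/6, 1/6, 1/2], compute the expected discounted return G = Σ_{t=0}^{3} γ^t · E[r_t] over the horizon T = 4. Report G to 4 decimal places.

G = 2.0127

t=0: π = [0.1667, 0.1667, 0.1667, 0.5000], E[r] = 1.0000, γ^t·E[r] = 1.000000, running G = 1.000000
t=1: π = [0.2222, 0.2222, 0.2639, 0.2917], E[r] = 0.5000, γ^t·E[r] = 0.400000, running G = 1.400000
t=2: π = [0.2164, 0.2407, 0.2720, 0.2708], E[r] = 0.5278, γ^t·E[r] = 0.337778, running G = 1.737778
t=3: π = [0.2145, 0.2429, 0.2727, 0.2700], E[r] = 0.5370, γ^t·E[r] = 0.274963, running G = 2.012741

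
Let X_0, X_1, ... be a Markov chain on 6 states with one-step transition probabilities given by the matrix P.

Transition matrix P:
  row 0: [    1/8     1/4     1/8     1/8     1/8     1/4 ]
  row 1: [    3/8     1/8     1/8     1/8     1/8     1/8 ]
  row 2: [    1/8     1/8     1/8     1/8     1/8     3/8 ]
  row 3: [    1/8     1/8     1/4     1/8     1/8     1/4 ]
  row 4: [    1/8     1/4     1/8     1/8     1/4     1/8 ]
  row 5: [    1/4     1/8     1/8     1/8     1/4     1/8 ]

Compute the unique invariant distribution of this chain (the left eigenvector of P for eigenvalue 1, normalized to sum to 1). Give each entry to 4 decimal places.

π = [0.1926, 0.1705, 0.1406, 0.1250, 0.1714, 0.1999]

Balance equations π_j = Σ_i π_i·P[i][j]:
  π_0 = 1/8·π_0 + 3/8·π_1 + 1/8·π_2 + 1/8·π_3 + 1/8·π_4 + 1/4·π_5
  π_1 = 1/4·π_0 + 1/8·π_1 + 1/8·π_2 + 1/8·π_3 + 1/4·π_4 + 1/8·π_5
  π_2 = 1/8·π_0 + 1/8·π_1 + 1/8·π_2 + 1/4·π_3 + 1/8·π_4 + 1/8·π_5
  π_3 = 1/8·π_0 + 1/8·π_1 + 1/8·π_2 + 1/8·π_3 + 1/8·π_4 + 1/8·π_5
  π_4 = 1/8·π_0 + 1/8·π_1 + 1/8·π_2 + 1/8·π_3 + 1/4·π_4 + 1/4·π_5
  normalize: π_0 + π_1 + π_2 + π_3 + π_4 + π_5 = 1
Solving the linear system gives exactly π = [3507/18208, 6209/36416, 9/64, 1/8, 3121/18208, 3639/18208].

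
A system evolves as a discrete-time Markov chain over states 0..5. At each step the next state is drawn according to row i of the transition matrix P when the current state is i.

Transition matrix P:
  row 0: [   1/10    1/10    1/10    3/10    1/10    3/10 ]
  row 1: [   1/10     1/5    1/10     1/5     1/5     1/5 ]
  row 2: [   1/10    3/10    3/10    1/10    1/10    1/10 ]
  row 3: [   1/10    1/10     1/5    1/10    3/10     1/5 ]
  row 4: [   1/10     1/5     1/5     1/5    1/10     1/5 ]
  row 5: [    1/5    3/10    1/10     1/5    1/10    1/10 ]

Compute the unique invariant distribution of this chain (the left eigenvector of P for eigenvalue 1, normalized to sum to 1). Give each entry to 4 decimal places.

Balance equations π_j = Σ_i π_i·P[i][j]:
  π_0 = 1/10·π_0 + 1/10·π_1 + 1/10·π_2 + 1/10·π_3 + 1/10·π_4 + 1/5·π_5
  π_1 = 1/10·π_0 + 1/5·π_1 + 3/10·π_2 + 1/10·π_3 + 1/5·π_4 + 3/10·π_5
  π_2 = 1/10·π_0 + 1/10·π_1 + 3/10·π_2 + 1/5·π_3 + 1/5·π_4 + 1/10·π_5
  π_3 = 3/10·π_0 + 1/5·π_1 + 1/10·π_2 + 1/10·π_3 + 1/5·π_4 + 1/5·π_5
  π_4 = 1/10·π_0 + 1/5·π_1 + 1/10·π_2 + 3/10·π_3 + 1/10·π_4 + 1/10·π_5
  normalize: π_0 + π_1 + π_2 + π_3 + π_4 + π_5 = 1
Solving the linear system gives exactly π = [77/654, 67/327, 1/6, 58/327, 17/109, 58/327].

π = [0.1177, 0.2049, 0.1667, 0.1774, 0.1560, 0.1774]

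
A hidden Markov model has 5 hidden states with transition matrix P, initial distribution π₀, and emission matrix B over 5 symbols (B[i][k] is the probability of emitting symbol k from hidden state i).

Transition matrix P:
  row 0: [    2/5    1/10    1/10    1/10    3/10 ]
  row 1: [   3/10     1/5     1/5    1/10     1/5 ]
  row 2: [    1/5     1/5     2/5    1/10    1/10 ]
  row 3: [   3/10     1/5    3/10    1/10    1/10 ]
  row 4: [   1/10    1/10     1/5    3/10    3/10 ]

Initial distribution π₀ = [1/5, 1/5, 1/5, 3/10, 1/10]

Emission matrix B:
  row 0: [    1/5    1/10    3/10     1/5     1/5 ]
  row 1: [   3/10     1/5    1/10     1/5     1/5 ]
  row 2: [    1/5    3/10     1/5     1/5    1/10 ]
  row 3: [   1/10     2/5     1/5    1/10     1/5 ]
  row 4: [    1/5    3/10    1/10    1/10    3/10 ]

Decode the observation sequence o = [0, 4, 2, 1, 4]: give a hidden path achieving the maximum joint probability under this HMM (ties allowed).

path = [1, 0, 0, 4, 4]

t=0: δ = [4.000e-02, 6.000e-02, 4.000e-02, 3.000e-02, 2.000e-02]  (obs o_0=0)
t=1: δ = [3.600e-03, 2.400e-03, 1.600e-03, 1.200e-03, 3.600e-03]  ψ = [1, 1, 2, 1, 0]  (obs o_1=4)
t=2: δ = [4.320e-04, 4.800e-05, 1.440e-04, 2.160e-04, 1.080e-04]  ψ = [0, 1, 4, 4, 0]  (obs o_2=2)
t=3: δ = [1.728e-05, 8.640e-06, 1.944e-05, 1.728e-05, 3.888e-05]  ψ = [0, 0, 3, 0, 0]  (obs o_3=1)
t=4: δ = [1.382e-06, 7.776e-07, 7.776e-07, 2.333e-06, 3.499e-06]  ψ = [0, 2, 2, 4, 4]  (obs o_4=4)
backtrack: best end state = 4; path = [1, 0, 0, 4, 4]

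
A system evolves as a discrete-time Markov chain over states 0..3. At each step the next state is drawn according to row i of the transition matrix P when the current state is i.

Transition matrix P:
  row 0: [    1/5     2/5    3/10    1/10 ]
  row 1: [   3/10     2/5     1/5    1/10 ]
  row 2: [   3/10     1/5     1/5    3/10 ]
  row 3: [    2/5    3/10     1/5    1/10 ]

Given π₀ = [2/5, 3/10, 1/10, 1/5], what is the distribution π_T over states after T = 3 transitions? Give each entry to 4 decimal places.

t=0: π = [0.4000, 0.3000, 0.1000, 0.2000]
t=1: π = [0.2800, 0.3600, 0.2400, 0.1200]
t=2: π = [0.2840, 0.3400, 0.2280, 0.1480]
t=3: π = [0.2864, 0.3396, 0.2284, 0.1456]

π = [0.2864, 0.3396, 0.2284, 0.1456]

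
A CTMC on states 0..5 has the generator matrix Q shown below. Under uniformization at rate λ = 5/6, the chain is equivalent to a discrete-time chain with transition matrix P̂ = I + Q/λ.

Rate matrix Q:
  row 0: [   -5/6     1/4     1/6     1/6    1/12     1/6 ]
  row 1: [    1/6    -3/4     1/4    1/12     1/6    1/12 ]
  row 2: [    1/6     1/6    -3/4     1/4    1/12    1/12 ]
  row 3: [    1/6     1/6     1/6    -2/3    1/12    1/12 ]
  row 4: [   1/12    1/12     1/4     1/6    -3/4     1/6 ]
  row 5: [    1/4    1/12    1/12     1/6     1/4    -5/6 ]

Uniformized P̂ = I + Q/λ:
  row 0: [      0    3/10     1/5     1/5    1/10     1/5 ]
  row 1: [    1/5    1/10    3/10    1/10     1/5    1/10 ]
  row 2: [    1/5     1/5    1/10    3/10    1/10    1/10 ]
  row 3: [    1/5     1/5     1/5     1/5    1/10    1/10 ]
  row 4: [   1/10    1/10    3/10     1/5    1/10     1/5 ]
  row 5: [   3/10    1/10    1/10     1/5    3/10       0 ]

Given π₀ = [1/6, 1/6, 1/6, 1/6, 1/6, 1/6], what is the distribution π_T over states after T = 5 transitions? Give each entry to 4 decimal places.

t=0: π = [0.1667, 0.1667, 0.1667, 0.1667, 0.1667, 0.1667]
t=1: π = [0.1667, 0.1667, 0.2000, 0.2000, 0.1500, 0.1167]
t=2: π = [0.1633, 0.1733, 0.2000, 0.2033, 0.1400, 0.1200]
t=3: π = [0.1653, 0.1730, 0.1993, 0.2027, 0.1413, 0.1183]
t=4: π = [0.1646, 0.1733, 0.1997, 0.2026, 0.1410, 0.1188]
t=5: π = [0.1649, 0.1732, 0.1996, 0.2026, 0.1411, 0.1187]

π = [0.1649, 0.1732, 0.1996, 0.2026, 0.1411, 0.1187]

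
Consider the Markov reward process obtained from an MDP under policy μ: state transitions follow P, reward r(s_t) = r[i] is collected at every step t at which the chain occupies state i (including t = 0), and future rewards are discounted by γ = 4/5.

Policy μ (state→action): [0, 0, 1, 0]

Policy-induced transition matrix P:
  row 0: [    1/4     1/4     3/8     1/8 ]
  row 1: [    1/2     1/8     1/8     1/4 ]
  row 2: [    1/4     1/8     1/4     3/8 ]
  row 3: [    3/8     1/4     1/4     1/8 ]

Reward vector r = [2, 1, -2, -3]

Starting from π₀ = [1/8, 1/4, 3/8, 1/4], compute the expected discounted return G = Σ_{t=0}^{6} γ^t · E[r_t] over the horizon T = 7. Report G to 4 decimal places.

G = -1.9986

t=0: π = [0.1250, 0.2500, 0.3750, 0.2500], E[r] = -1.0000, γ^t·E[r] = -1.000000, running G = -1.000000
t=1: π = [0.3438, 0.1719, 0.2344, 0.2500], E[r] = -0.3594, γ^t·E[r] = -0.287500, running G = -1.287500
t=2: π = [0.3242, 0.1992, 0.2715, 0.2051], E[r] = -0.3105, γ^t·E[r] = -0.198750, running G = -1.486250
t=3: π = [0.3254, 0.1912, 0.2656, 0.2178], E[r] = -0.3425, γ^t·E[r] = -0.175375, running G = -1.661625
t=4: π = [0.3250, 0.1929, 0.2668, 0.2153], E[r] = -0.3365, γ^t·E[r] = -0.137850, running G = -1.799475
t=5: π = [0.3251, 0.1925, 0.2665, 0.2158], E[r] = -0.3376, γ^t·E[r] = -0.110638, running G = -1.910113
t=6: π = [0.3251, 0.1926, 0.2666, 0.2157], E[r] = -0.3374, γ^t·E[r] = -0.088447, running G = -1.998559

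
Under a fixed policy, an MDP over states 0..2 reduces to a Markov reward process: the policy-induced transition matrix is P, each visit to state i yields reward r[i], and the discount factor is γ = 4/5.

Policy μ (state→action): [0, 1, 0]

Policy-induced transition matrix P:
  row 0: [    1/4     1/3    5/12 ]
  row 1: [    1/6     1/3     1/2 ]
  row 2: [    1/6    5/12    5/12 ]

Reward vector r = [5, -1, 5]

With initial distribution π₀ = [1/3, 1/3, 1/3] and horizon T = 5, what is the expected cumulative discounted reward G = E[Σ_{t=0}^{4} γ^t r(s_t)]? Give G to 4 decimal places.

G = 9.6032

t=0: π = [0.3333, 0.3333, 0.3333], E[r] = 3.0000, γ^t·E[r] = 3.000000, running G = 3.000000
t=1: π = [0.1944, 0.3611, 0.4444], E[r] = 2.8333, γ^t·E[r] = 2.266667, running G = 5.266667
t=2: π = [0.1829, 0.3704, 0.4468], E[r] = 2.7778, γ^t·E[r] = 1.777778, running G = 7.044444
t=3: π = [0.1819, 0.3706, 0.4475], E[r] = 2.7766, γ^t·E[r] = 1.421630, running G = 8.466074
t=4: π = [0.1818, 0.3706, 0.4475], E[r] = 2.7762, γ^t·E[r] = 1.137146, running G = 9.603220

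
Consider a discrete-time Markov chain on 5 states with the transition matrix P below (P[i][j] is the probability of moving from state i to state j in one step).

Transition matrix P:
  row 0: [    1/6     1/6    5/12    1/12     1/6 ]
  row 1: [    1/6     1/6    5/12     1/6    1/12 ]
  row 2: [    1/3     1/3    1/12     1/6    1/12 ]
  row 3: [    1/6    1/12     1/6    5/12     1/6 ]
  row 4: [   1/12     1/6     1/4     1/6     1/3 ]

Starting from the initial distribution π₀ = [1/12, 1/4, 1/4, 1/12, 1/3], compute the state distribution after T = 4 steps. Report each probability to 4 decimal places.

π = [0.1963, 0.1927, 0.2556, 0.2002, 0.1552]

t=0: π = [0.0833, 0.2500, 0.2500, 0.0833, 0.3333]
t=1: π = [0.1806, 0.2014, 0.2569, 0.1806, 0.1806]
t=2: π = [0.1944, 0.1944, 0.2558, 0.1968, 0.1586]
t=3: π = [0.1961, 0.1929, 0.2558, 0.1997, 0.1556]
t=4: π = [0.1963, 0.1927, 0.2556, 0.2002, 0.1552]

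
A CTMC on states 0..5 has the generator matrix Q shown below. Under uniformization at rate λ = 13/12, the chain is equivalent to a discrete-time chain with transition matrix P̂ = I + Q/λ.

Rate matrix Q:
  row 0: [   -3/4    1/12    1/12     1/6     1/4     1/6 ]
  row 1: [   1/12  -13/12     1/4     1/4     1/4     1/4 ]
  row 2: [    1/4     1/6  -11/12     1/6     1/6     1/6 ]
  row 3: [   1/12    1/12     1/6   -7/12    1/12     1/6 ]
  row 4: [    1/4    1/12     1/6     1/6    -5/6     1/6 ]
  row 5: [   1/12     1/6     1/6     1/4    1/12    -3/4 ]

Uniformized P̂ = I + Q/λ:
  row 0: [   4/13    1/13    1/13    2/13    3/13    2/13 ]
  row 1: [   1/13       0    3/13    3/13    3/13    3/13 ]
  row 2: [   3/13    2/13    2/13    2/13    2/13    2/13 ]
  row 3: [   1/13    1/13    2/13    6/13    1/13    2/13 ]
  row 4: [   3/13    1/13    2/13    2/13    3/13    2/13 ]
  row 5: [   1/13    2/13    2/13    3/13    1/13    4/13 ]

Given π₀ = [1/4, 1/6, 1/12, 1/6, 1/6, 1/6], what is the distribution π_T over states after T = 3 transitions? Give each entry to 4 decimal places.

π = [0.1616, 0.0954, 0.1485, 0.2516, 0.1524, 0.1905]

t=0: π = [0.2500, 0.1667, 0.0833, 0.1667, 0.1667, 0.1667]
t=1: π = [0.1731, 0.0833, 0.1474, 0.2308, 0.1731, 0.1923]
t=2: π = [0.1662, 0.0966, 0.1469, 0.2461, 0.1543, 0.1898]
t=3: π = [0.1616, 0.0954, 0.1485, 0.2516, 0.1524, 0.1905]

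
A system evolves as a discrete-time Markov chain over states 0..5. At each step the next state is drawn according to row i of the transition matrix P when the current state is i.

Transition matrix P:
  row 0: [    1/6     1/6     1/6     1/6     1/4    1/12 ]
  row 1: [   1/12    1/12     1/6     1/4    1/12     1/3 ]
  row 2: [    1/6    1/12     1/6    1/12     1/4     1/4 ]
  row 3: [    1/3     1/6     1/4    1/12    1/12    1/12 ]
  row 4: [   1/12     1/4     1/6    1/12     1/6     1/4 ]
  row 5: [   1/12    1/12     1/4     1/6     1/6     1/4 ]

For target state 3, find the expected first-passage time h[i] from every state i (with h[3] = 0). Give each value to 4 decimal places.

First-step conditioning: h[3] = 0; for i ≠ 3, h[i] = 1 + Σ_k P[i][k]·h[k].
  h[0] = 1 + 1/6·h[0] + 1/6·h[1] + 1/6·h[2] + 1/4·h[4] + 1/12·h[5]
  h[1] = 1 + 1/12·h[0] + 1/12·h[1] + 1/6·h[2] + 1/12·h[4] + 1/3·h[5]
  h[2] = 1 + 1/6·h[0] + 1/12·h[1] + 1/6·h[2] + 1/4·h[4] + 1/4·h[5]
  h[4] = 1 + 1/12·h[0] + 1/4·h[1] + 1/6·h[2] + 1/6·h[4] + 1/4·h[5]
  h[5] = 1 + 1/12·h[0] + 1/12·h[1] + 1/4·h[2] + 1/6·h[4] + 1/4·h[5]
Solving the 5×5 linear system over states ≠ 3 gives exactly h = [41962/6155, 38372/6155, 45832/6155, 0, 44982/6155, 42406/6155] (h[3] = 0 is the target).

h = [6.8175, 6.2343, 7.4463, 0.0000, 7.3082, 6.8897]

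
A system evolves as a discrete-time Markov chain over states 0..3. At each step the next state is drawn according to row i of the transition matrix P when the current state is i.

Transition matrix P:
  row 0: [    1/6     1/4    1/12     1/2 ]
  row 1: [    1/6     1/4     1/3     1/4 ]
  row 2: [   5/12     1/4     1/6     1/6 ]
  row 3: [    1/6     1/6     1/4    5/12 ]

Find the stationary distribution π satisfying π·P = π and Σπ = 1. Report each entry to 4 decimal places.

Balance equations π_j = Σ_i π_i·P[i][j]:
  π_0 = 1/6·π_0 + 1/6·π_1 + 5/12·π_2 + 1/6·π_3
  π_1 = 1/4·π_0 + 1/4·π_1 + 1/4·π_2 + 1/6·π_3
  π_2 = 1/12·π_0 + 1/3·π_1 + 1/6·π_2 + 1/4·π_3
  normalize: π_0 + π_1 + π_2 + π_3 = 1
Solving the linear system gives exactly π = [389/1767, 391/1767, 126/589, 203/589].

π = [0.2201, 0.2213, 0.2139, 0.3447]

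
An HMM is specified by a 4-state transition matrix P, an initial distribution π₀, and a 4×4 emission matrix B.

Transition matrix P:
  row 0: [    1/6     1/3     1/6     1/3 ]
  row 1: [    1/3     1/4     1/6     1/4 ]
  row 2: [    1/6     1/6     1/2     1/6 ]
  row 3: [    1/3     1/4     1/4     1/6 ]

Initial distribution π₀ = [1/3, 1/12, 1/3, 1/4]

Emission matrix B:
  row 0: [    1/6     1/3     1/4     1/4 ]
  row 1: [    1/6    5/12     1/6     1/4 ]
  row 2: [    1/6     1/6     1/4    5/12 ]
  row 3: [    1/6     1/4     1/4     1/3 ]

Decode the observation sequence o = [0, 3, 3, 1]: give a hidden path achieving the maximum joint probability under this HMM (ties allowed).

t=0: δ = [5.556e-02, 1.389e-02, 5.556e-02, 4.167e-02]  (obs o_0=0)
t=1: δ = [3.472e-03, 4.630e-03, 1.157e-02, 6.173e-03]  ψ = [3, 0, 2, 0]  (obs o_1=3)
t=2: δ = [5.144e-04, 4.823e-04, 2.411e-03, 6.430e-04]  ψ = [3, 2, 2, 2]  (obs o_2=3)
t=3: δ = [1.340e-04, 1.674e-04, 2.009e-04, 1.005e-04]  ψ = [2, 2, 2, 2]  (obs o_3=1)
backtrack: best end state = 2; path = [2, 2, 2, 2]

path = [2, 2, 2, 2]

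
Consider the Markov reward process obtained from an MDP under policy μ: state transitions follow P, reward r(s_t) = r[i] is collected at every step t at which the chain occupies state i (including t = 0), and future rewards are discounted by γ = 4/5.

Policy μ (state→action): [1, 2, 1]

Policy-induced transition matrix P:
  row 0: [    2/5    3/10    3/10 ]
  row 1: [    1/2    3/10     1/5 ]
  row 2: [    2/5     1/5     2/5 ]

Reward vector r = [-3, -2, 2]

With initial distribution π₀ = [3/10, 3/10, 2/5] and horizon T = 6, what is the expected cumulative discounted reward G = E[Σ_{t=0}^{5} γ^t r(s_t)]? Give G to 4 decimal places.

t=0: π = [0.3000, 0.3000, 0.4000], E[r] = -0.7000, γ^t·E[r] = -0.700000, running G = -0.700000
t=1: π = [0.4300, 0.2600, 0.3100], E[r] = -1.1900, γ^t·E[r] = -0.952000, running G = -1.652000
t=2: π = [0.4260, 0.2690, 0.3050], E[r] = -1.2060, γ^t·E[r] = -0.771840, running G = -2.423840
t=3: π = [0.4269, 0.2695, 0.3036], E[r] = -1.2125, γ^t·E[r] = -0.620800, running G = -3.044640
t=4: π = [0.4270, 0.2696, 0.3034], E[r] = -1.2133, γ^t·E[r] = -0.496972, running G = -3.541612
t=5: π = [0.4270, 0.2697, 0.3034], E[r] = -1.2135, γ^t·E[r] = -0.397625, running G = -3.939237

G = -3.9392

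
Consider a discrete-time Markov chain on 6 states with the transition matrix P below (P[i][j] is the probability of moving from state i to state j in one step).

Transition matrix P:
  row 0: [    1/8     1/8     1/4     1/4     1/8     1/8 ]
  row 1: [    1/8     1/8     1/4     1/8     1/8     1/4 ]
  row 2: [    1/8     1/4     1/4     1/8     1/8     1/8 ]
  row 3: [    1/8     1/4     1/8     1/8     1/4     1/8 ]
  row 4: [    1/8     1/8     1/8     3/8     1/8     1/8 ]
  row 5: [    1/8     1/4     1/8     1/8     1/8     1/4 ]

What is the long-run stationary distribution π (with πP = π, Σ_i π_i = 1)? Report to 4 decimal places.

Balance equations π_j = Σ_i π_i·P[i][j]:
  π_0 = 1/8·π_0 + 1/8·π_1 + 1/8·π_2 + 1/8·π_3 + 1/8·π_4 + 1/8·π_5
  π_1 = 1/8·π_0 + 1/8·π_1 + 1/4·π_2 + 1/4·π_3 + 1/8·π_4 + 1/4·π_5
  π_2 = 1/4·π_0 + 1/4·π_1 + 1/4·π_2 + 1/8·π_3 + 1/8·π_4 + 1/8·π_5
  π_3 = 1/4·π_0 + 1/8·π_1 + 1/8·π_2 + 1/8·π_3 + 3/8·π_4 + 1/8·π_5
  π_4 = 1/8·π_0 + 1/8·π_1 + 1/8·π_2 + 1/4·π_3 + 1/8·π_4 + 1/8·π_5
  normalize: π_0 + π_1 + π_2 + π_3 + π_4 + π_5 = 1
Solving the linear system gives exactly π = [1/8, 857/4464, 5879/31248, 11/62, 73/496, 5321/31248].

π = [0.1250, 0.1920, 0.1881, 0.1774, 0.1472, 0.1703]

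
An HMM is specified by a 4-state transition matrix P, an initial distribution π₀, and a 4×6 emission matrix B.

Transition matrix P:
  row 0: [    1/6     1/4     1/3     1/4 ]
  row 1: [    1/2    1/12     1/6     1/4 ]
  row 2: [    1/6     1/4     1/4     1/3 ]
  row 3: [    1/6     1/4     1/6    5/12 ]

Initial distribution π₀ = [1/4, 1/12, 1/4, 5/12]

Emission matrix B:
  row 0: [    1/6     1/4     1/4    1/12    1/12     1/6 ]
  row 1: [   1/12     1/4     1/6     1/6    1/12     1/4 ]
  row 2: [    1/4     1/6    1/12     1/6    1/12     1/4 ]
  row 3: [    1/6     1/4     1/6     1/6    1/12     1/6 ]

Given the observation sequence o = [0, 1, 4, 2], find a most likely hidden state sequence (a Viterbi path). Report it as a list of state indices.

t=0: δ = [4.167e-02, 6.944e-03, 6.250e-02, 6.944e-02]  (obs o_0=0)
t=1: δ = [2.894e-03, 4.340e-03, 2.604e-03, 7.234e-03]  ψ = [3, 3, 2, 3]  (obs o_1=1)
t=2: δ = [1.808e-04, 1.507e-04, 1.005e-04, 2.512e-04]  ψ = [1, 3, 3, 3]  (obs o_2=4)
t=3: δ = [1.884e-05, 1.047e-05, 5.023e-06, 1.744e-05]  ψ = [1, 3, 0, 3]  (obs o_3=2)
backtrack: best end state = 0; path = [3, 3, 1, 0]

path = [3, 3, 1, 0]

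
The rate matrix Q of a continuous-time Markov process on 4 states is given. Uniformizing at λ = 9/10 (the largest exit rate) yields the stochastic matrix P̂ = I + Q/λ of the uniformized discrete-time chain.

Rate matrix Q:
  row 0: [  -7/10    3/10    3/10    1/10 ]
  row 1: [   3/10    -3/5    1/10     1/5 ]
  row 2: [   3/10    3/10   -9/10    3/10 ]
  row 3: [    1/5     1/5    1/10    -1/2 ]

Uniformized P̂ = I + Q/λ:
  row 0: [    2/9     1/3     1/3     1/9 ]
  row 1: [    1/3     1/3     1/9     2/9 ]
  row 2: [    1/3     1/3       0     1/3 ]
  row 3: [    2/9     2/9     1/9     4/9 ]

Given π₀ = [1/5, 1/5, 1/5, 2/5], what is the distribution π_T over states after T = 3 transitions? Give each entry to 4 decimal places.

t=0: π = [0.2000, 0.2000, 0.2000, 0.4000]
t=1: π = [0.2667, 0.2889, 0.1333, 0.3111]
t=2: π = [0.2691, 0.2988, 0.1556, 0.2765]
t=3: π = [0.2727, 0.3026, 0.1536, 0.2711]

π = [0.2727, 0.3026, 0.1536, 0.2711]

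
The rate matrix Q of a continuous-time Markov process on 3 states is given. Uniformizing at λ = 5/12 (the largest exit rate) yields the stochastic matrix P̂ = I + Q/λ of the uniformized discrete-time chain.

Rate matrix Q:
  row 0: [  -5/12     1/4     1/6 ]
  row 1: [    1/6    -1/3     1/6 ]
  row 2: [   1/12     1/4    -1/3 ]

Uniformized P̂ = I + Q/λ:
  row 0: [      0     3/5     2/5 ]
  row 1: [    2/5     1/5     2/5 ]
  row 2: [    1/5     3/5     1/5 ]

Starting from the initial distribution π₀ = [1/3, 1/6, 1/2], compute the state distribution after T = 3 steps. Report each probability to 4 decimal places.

π = [0.2227, 0.4453, 0.3320]

t=0: π = [0.3333, 0.1667, 0.5000]
t=1: π = [0.1667, 0.5333, 0.3000]
t=2: π = [0.2733, 0.3867, 0.3400]
t=3: π = [0.2227, 0.4453, 0.3320]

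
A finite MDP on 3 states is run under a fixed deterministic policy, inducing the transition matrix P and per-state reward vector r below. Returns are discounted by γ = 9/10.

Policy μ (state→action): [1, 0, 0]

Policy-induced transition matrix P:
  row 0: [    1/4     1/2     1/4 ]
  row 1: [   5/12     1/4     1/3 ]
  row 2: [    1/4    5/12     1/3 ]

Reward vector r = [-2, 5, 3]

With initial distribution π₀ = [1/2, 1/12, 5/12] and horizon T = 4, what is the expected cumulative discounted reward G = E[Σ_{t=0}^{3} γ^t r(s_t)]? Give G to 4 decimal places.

t=0: π = [0.5000, 0.0833, 0.4167], E[r] = 0.6667, γ^t·E[r] = 0.666667, running G = 0.666667
t=1: π = [0.2639, 0.4444, 0.2917], E[r] = 2.5694, γ^t·E[r] = 2.312500, running G = 2.979167
t=2: π = [0.3241, 0.3646, 0.3113], E[r] = 2.1088, γ^t·E[r] = 1.708125, running G = 4.687292
t=3: π = [0.3108, 0.3829, 0.3063], E[r] = 2.2120, γ^t·E[r] = 1.612547, running G = 6.299839

G = 6.2998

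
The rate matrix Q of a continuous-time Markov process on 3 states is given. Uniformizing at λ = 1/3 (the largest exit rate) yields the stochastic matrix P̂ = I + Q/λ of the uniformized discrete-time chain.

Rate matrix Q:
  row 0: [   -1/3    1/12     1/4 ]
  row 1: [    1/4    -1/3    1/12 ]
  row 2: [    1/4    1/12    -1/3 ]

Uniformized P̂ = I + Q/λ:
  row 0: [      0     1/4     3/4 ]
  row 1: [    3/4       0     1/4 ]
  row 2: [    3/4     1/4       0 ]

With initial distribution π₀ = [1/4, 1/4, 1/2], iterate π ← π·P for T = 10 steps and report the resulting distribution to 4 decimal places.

t=0: π = [0.2500, 0.2500, 0.5000]
t=1: π = [0.5625, 0.1875, 0.2500]
t=2: π = [0.3281, 0.2031, 0.4688]
t=3: π = [0.5039, 0.1992, 0.2969]
t=4: π = [0.3721, 0.2002, 0.4277]
t=5: π = [0.4709, 0.2000, 0.3291]
t=6: π = [0.3968, 0.2000, 0.4032]
t=7: π = [0.4524, 0.2000, 0.3476]
t=8: π = [0.4107, 0.2000, 0.3893]
t=9: π = [0.4420, 0.2000, 0.3580]
t=10: π = [0.4185, 0.2000, 0.3815]

π = [0.4185, 0.2000, 0.3815]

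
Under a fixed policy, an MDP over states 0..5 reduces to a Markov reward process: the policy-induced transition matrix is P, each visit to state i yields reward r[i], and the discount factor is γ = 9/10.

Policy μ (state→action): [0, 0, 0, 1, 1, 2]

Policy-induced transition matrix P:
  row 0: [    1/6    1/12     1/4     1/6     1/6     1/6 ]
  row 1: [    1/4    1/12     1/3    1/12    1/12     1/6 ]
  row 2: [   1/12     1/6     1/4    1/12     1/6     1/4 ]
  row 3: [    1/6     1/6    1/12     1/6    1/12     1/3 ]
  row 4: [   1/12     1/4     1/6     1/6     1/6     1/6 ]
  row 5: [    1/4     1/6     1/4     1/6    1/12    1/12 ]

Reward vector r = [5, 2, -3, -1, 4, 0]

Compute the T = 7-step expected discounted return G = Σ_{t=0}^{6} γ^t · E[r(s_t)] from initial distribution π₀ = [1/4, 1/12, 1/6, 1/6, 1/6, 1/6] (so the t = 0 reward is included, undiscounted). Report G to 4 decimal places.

t=0: π = [0.2500, 0.0833, 0.1667, 0.1667, 0.1667, 0.1667], E[r] = 1.4167, γ^t·E[r] = 1.416667, running G = 1.416667
t=1: π = [0.1597, 0.1528, 0.2153, 0.1458, 0.1319, 0.1944], E[r] = 0.8403, γ^t·E[r] = 0.756250, running G = 2.172917
t=2: π = [0.1667, 0.1516, 0.2274, 0.1360, 0.1256, 0.1927], E[r] = 0.8206, γ^t·E[r] = 0.664688, running G = 2.837604
t=3: π = [0.1659, 0.1506, 0.2295, 0.1351, 0.1266, 0.1922], E[r] = 0.8139, γ^t·E[r] = 0.593332, running G = 3.430936
t=4: π = [0.1656, 0.1508, 0.2295, 0.1350, 0.1268, 0.1923], E[r] = 0.8134, γ^t·E[r] = 0.533664, running G = 3.964600
t=5: π = [0.1656, 0.1509, 0.2295, 0.1350, 0.1268, 0.1923], E[r] = 0.8134, γ^t·E[r] = 0.480299, running G = 4.444900
t=6: π = [0.1656, 0.1509, 0.2295, 0.1350, 0.1268, 0.1923], E[r] = 0.8134, γ^t·E[r] = 0.432259, running G = 4.877159

G = 4.8772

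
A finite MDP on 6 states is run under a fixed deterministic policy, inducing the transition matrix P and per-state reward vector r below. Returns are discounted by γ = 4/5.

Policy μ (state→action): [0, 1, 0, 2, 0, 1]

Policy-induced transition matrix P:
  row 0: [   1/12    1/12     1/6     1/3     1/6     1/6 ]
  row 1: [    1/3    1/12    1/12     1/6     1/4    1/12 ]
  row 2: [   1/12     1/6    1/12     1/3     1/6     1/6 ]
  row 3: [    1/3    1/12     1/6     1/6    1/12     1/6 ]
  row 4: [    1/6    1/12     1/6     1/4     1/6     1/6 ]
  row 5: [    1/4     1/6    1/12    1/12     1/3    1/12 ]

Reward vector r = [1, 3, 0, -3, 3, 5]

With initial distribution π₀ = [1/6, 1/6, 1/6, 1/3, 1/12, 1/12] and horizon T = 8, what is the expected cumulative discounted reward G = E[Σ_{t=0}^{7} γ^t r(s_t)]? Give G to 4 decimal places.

t=0: π = [0.1667, 0.1667, 0.1667, 0.3333, 0.0833, 0.0833], E[r] = 0.3333, γ^t·E[r] = 0.333333, running G = 0.333333
t=1: π = [0.2292, 0.1042, 0.1319, 0.2222, 0.1667, 0.1458], E[r] = 1.1042, γ^t·E[r] = 0.883333, running G = 1.216667
t=2: π = [0.2031, 0.1065, 0.1348, 0.2286, 0.1811, 0.1458], E[r] = 1.1094, γ^t·E[r] = 0.710000, running G = 1.926667
t=3: π = [0.2065, 0.1067, 0.1344, 0.2259, 0.1808, 0.1456], E[r] = 1.1195, γ^t·E[r] = 0.573160, running G = 2.499827
t=4: π = [0.2058, 0.1067, 0.1344, 0.2264, 0.1810, 0.1456], E[r] = 1.1178, γ^t·E[r] = 0.457853, running G = 2.957681
t=5: π = [0.2060, 0.1067, 0.1344, 0.2263, 0.1810, 0.1456], E[r] = 1.1181, γ^t·E[r] = 0.366375, running G = 3.324056
t=6: π = [0.2059, 0.1067, 0.1344, 0.2263, 0.1810, 0.1456], E[r] = 1.1180, γ^t·E[r] = 0.293087, running G = 3.617142
t=7: π = [0.2059, 0.1067, 0.1344, 0.2263, 0.1810, 0.1456], E[r] = 1.1180, γ^t·E[r] = 0.234472, running G = 3.851614

G = 3.8516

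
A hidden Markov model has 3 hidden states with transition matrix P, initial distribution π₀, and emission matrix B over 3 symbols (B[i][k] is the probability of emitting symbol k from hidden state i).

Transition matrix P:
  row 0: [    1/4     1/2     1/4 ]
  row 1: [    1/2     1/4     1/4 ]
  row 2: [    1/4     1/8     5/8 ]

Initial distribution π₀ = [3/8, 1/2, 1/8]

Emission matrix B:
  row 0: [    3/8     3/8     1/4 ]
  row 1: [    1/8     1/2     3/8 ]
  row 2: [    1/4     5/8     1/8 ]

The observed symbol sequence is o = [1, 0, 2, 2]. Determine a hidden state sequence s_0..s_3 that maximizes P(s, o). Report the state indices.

t=0: δ = [1.406e-01, 2.500e-01, 7.812e-02]  (obs o_0=1)
t=1: δ = [4.688e-02, 8.789e-03, 1.562e-02]  ψ = [1, 0, 1]  (obs o_1=0)
t=2: δ = [2.930e-03, 8.789e-03, 1.465e-03]  ψ = [0, 0, 0]  (obs o_2=2)
t=3: δ = [1.099e-03, 8.240e-04, 2.747e-04]  ψ = [1, 1, 1]  (obs o_3=2)
backtrack: best end state = 0; path = [1, 0, 1, 0]

path = [1, 0, 1, 0]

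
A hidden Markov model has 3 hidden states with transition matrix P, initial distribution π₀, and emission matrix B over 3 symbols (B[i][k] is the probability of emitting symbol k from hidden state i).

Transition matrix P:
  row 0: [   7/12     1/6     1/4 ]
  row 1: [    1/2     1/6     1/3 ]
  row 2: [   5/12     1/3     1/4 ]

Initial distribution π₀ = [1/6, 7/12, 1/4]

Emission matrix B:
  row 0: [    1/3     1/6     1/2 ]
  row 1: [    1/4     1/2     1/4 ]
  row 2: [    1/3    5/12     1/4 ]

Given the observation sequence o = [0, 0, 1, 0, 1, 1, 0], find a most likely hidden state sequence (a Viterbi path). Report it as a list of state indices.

t=0: δ = [5.556e-02, 1.458e-01, 8.333e-02]  (obs o_0=0)
t=1: δ = [2.431e-02, 6.944e-03, 1.620e-02]  ψ = [1, 2, 1]  (obs o_1=0)
t=2: δ = [2.363e-03, 2.701e-03, 2.532e-03]  ψ = [0, 2, 0]  (obs o_2=1)
t=3: δ = [4.595e-04, 2.110e-04, 3.001e-04]  ψ = [0, 2, 1]  (obs o_3=0)
t=4: δ = [4.467e-05, 5.001e-05, 4.786e-05]  ψ = [0, 2, 0]  (obs o_4=1)
t=5: δ = [4.343e-06, 7.977e-06, 6.946e-06]  ψ = [0, 2, 1]  (obs o_5=1)
t=6: δ = [1.330e-06, 5.788e-07, 8.863e-07]  ψ = [1, 2, 1]  (obs o_6=0)
backtrack: best end state = 0; path = [1, 0, 0, 0, 2, 1, 0]

path = [1, 0, 0, 0, 2, 1, 0]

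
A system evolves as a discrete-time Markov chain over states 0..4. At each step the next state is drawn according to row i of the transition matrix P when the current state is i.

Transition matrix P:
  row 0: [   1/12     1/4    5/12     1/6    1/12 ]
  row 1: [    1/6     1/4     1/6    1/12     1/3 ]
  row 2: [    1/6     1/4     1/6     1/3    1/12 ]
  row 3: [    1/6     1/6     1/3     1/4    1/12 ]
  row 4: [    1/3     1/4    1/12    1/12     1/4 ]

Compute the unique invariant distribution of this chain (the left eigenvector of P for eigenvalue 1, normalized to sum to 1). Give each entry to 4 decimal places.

Balance equations π_j = Σ_i π_i·P[i][j]:
  π_0 = 1/12·π_0 + 1/6·π_1 + 1/6·π_2 + 1/6·π_3 + 1/3·π_4
  π_1 = 1/4·π_0 + 1/4·π_1 + 1/4·π_2 + 1/6·π_3 + 1/4·π_4
  π_2 = 5/12·π_0 + 1/6·π_1 + 1/6·π_2 + 1/3·π_3 + 1/12·π_4
  π_3 = 1/6·π_0 + 1/12·π_1 + 1/3·π_2 + 1/4·π_3 + 1/12·π_4
  normalize: π_0 + π_1 + π_2 + π_3 + π_4 = 1
Solving the linear system gives exactly π = [1186/6587, 4633/19761, 4517/19761, 1229/6587, 1122/6587].

π = [0.1801, 0.2345, 0.2286, 0.1866, 0.1703]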